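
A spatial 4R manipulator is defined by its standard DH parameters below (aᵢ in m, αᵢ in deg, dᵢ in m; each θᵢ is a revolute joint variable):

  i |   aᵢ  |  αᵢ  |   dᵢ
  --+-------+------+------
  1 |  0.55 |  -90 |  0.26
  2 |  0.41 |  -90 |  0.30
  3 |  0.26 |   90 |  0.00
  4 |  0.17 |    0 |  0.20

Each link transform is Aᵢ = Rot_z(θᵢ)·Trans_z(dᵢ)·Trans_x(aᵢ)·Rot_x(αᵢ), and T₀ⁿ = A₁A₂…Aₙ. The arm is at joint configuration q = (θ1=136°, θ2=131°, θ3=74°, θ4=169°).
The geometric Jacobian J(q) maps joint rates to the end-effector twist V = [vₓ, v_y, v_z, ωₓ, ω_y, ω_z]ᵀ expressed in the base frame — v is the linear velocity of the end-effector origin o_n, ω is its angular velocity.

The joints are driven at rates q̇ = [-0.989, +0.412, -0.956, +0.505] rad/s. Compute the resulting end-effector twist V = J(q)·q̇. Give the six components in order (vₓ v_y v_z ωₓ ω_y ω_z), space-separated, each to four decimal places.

o_n = [-0.2662, -0.1122, -0.1926]
J₁: ẑ×o_n = [0.1122, -0.2662, 0.0000], ω = ẑ
J2: z=[-0.6947, -0.7193, 0.0000] o=[-0.3956, 0.3821, 0.2600] → [0.3256, -0.3144, 0.4364, -0.6947, -0.7193, 0.0000]
J3: z=[0.5429, -0.5243, 0.6561] o=[-0.4105, -0.0206, -0.0494] → [0.1352, 0.1724, 0.0260, 0.5429, -0.5243, 0.6561]
J4: z=[0.2622, -0.6364, -0.7255] o=[-0.2031, 0.1265, -0.1035] → [-0.1165, 0.0691, -0.1027, 0.2622, -0.6364, -0.7255]
V = J·q̇ = [-0.1648, 0.0038, 0.1031, -0.6728, -0.1165, -1.9826]

-0.1648 0.0038 0.1031 -0.6728 -0.1165 -1.9826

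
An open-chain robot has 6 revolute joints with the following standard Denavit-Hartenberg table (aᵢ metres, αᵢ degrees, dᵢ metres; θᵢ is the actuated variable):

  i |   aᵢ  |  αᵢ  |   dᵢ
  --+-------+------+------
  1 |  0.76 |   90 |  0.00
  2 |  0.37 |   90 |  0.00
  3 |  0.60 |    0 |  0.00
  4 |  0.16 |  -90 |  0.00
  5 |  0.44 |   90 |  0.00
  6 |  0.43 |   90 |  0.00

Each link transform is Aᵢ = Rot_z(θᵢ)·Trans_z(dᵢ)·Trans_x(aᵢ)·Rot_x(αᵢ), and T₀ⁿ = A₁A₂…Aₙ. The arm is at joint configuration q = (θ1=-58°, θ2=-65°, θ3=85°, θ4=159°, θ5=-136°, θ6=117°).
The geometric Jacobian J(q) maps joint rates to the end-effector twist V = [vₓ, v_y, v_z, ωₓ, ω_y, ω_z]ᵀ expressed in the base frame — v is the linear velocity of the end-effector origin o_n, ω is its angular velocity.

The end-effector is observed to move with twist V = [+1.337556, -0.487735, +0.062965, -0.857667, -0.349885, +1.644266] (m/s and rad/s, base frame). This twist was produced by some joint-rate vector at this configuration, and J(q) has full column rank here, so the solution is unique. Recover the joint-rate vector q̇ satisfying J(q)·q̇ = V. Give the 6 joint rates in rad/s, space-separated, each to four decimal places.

o_n = [0.1176, -1.0265, -0.7731]
J₁: ẑ×o_n = [1.0265, 0.1176, -0.0000], ω = ẑ
J2: z=[-0.8480, -0.5299, 0.0000] o=[0.4027, -0.6445, 0.0000] → [0.4097, -0.6556, 0.1729, -0.8480, -0.5299, 0.0000]
J3: z=[-0.4803, 0.7686, -0.4226] o=[0.4856, -0.7771, -0.3353] → [-0.4418, -0.0547, 0.4026, -0.4803, 0.7686, -0.4226]
J4: z=[-0.4803, 0.7686, -0.4226] o=[-0.0096, -1.1126, -0.3827] → [-0.2636, -0.2412, -0.1391, -0.4803, 0.7686, -0.4226]
J5: z=[0.5730, -0.0898, -0.8146] o=[0.0967, -1.0113, -0.3192] → [0.0283, 0.2430, -0.0069, 0.5730, -0.0898, -0.8146]
J6: z=[-0.1158, -0.9929, 0.0280] o=[-0.2603, -0.9768, -0.5741] → [0.1990, -0.0125, 0.3810, -0.1158, -0.9929, 0.0280]
q̇ = J⁺·V = [0.9660, 0.7860, -0.0420, -0.2930, -0.6680, -0.2660]

0.9660 0.7860 -0.0420 -0.2930 -0.6680 -0.2660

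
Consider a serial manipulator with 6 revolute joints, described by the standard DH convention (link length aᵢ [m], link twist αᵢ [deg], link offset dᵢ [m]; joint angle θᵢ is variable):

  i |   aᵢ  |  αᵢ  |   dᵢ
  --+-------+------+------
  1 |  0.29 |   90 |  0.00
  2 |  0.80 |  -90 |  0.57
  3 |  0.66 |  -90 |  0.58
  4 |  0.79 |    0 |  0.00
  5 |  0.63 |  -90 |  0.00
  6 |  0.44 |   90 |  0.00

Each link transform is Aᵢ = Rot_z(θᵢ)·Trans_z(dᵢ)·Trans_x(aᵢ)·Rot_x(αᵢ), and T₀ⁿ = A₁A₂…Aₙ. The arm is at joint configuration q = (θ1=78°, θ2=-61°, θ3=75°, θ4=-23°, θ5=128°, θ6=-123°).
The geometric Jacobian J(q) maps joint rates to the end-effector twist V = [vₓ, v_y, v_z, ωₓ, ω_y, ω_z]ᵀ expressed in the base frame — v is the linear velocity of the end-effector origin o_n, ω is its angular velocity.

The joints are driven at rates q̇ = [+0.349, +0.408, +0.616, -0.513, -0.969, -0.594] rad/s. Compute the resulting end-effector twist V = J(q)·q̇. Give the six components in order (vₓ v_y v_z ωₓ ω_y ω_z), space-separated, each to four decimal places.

-0.7593 0.1746 1.0441 0.4755 1.0954 -0.8088

o_n = [-0.5195, 1.2492, -0.4311]
J₁: ẑ×o_n = [-1.2492, -0.5195, 0.0000], ω = ẑ
J2: z=[0.9781, -0.2079, 0.0000] o=[0.0603, 0.2837, 0.0000] → [0.0896, 0.4216, 0.8239, 0.9781, -0.2079, 0.0000]
J3: z=[0.1818, 0.8555, 0.4848] o=[0.6985, 0.5445, -0.6997] → [-0.1118, -0.6393, 1.1701, 0.1818, 0.8555, 0.4848]
J4: z=[-0.3505, -0.4042, 0.8448] o=[0.1976, 1.2543, -0.5679] → [-0.0510, -0.5578, -0.2881, -0.3505, -0.4042, 0.8448]
J5: z=[-0.3505, -0.4042, 0.8448] o=[-0.4144, 1.7536, -0.5829] → [0.3648, -0.0356, 0.1343, -0.3505, -0.4042, 0.8448]
J6: z=[0.9345, -0.0911, 0.3441] o=[-0.3752, 1.1803, -0.8410] → [-0.0611, -0.4327, 0.0513, 0.9345, -0.0911, 0.3441]
V = J·q̇ = [-0.7593, 0.1746, 1.0441, 0.4755, 1.0954, -0.8088]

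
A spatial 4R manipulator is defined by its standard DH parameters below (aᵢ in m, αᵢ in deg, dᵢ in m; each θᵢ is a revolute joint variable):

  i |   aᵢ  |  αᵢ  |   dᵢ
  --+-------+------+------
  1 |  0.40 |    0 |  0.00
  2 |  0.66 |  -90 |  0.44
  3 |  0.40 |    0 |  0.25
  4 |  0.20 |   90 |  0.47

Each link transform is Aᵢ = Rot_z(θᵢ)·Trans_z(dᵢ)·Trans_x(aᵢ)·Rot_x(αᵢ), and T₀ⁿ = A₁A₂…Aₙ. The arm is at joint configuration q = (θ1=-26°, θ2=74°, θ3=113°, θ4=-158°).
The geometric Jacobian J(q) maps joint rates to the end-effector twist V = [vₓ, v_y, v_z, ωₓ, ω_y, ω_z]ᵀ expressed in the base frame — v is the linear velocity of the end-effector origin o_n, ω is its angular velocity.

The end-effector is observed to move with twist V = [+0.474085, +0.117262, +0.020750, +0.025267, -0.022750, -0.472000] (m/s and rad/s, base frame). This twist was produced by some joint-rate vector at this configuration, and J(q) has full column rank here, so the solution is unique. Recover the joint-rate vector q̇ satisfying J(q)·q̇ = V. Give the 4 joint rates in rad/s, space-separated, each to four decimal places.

0.2780 -0.7500 0.1020 -0.1360

o_n = [0.2561, 0.7858, 0.2132]
J₁: ẑ×o_n = [-0.7858, 0.2561, 0.0000], ω = ẑ
J2: z=[0.0000, 0.0000, 1.0000] o=[0.3595, -0.1753, 0.0000] → [-0.9612, -0.1034, 0.0000, 0.0000, 0.0000, 1.0000]
J3: z=[-0.7431, 0.6691, 0.0000] o=[0.8011, 0.3151, 0.4400] → [-0.1517, -0.1685, 0.0149, -0.7431, 0.6691, 0.0000]
J4: z=[-0.7431, 0.6691, 0.0000] o=[0.5108, 0.3663, 0.0718] → [0.0946, 0.1051, -0.1414, -0.7431, 0.6691, 0.0000]
q̇ = J⁺·V = [0.2780, -0.7500, 0.1020, -0.1360]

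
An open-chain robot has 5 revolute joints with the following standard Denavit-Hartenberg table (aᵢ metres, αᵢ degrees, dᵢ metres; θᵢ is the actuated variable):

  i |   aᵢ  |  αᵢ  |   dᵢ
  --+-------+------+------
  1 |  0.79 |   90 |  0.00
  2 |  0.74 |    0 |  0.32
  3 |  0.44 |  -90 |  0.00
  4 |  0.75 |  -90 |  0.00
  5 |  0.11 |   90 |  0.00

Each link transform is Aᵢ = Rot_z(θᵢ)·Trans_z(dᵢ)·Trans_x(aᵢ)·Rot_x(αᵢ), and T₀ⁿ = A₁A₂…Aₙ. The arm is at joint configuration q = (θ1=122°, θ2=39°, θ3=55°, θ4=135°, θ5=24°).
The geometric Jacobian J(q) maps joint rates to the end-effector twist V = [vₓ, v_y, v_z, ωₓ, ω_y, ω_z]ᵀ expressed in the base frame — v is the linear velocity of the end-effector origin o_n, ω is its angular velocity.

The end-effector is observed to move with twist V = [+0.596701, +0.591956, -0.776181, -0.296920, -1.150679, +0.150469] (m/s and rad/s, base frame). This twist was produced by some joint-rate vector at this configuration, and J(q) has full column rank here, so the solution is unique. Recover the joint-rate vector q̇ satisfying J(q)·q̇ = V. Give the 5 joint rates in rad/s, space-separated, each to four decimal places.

o_n = [-0.9916, 1.0559, 0.3078]
J₁: ẑ×o_n = [-1.0559, -0.9916, 0.0000], ω = ẑ
J2: z=[0.8480, 0.5299, 0.0000] o=[-0.4186, 0.6700, 0.0000] → [0.1631, -0.2610, 0.6310, 0.8480, 0.5299, 0.0000]
J3: z=[0.8480, 0.5299, 0.0000] o=[-0.4520, 1.3272, 0.4657] → [-0.0837, 0.1339, 0.0559, 0.8480, 0.5299, 0.0000]
J4: z=[0.5286, -0.8460, -0.0698] o=[-0.4357, 1.3012, 0.9046] → [0.4878, 0.3543, -0.5999, 0.5286, -0.8460, -0.0698]
J5: z=[0.5735, 0.4165, -0.7054] o=[-0.9051, 1.0515, 0.3756] → [-0.0251, 0.0999, 0.0386, 0.5735, 0.4165, -0.7054]
q̇ = J⁺·V = [-0.2580, -0.4450, 0.0480, 0.7880, -0.6570]

-0.2580 -0.4450 0.0480 0.7880 -0.6570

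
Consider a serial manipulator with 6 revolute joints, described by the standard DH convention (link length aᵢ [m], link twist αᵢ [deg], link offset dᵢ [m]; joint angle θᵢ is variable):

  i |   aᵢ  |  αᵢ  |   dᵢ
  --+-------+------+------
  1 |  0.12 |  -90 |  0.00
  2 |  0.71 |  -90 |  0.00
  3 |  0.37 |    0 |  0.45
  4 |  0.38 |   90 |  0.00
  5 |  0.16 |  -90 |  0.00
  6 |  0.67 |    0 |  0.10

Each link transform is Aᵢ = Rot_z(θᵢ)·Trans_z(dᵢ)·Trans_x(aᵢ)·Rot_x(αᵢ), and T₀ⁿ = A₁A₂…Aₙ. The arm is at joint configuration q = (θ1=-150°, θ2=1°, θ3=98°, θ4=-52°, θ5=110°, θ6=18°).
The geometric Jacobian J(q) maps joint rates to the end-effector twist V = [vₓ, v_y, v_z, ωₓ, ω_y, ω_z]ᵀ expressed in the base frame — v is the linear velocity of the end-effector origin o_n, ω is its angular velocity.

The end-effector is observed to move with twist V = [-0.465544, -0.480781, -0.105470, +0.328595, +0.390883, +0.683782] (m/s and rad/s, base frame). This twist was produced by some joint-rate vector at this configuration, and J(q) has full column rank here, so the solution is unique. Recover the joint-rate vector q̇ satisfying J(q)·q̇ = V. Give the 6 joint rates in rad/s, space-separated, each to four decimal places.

0.8280 -0.0280 -0.2620 0.4970 -0.4450 0.2410

o_n = [-0.7955, 0.1410, -1.1738]
J₁: ẑ×o_n = [-0.1410, -0.7955, 0.0000], ω = ẑ
J2: z=[0.5000, -0.8660, 0.0000] o=[-0.1039, -0.0600, 0.0000] → [1.0165, 0.5869, -0.4985, 0.5000, -0.8660, 0.0000]
J3: z=[0.0151, 0.0087, -0.9998] o=[-0.7187, -0.4149, -0.0124] → [0.5457, 0.0943, 0.0091, 0.0151, 0.0087, -0.9998]
J4: z=[0.0151, 0.0087, -0.9998] o=[-0.8505, -0.0680, -0.4614] → [0.2027, -0.0442, 0.0027, 0.0151, 0.0087, -0.9998]
J5: z=[-0.2755, -0.9612, -0.0126] o=[-1.2158, 0.0368, -0.4660] → [0.6816, -0.2003, 0.3752, -0.2755, -0.9612, -0.0126]
J6: z=[0.8980, -0.2620, 0.3534] o=[-1.1609, 0.0230, -0.6157] → [0.1046, 0.6303, 0.2017, 0.8980, -0.2620, 0.3534]
q̇ = J⁺·V = [0.8280, -0.0280, -0.2620, 0.4970, -0.4450, 0.2410]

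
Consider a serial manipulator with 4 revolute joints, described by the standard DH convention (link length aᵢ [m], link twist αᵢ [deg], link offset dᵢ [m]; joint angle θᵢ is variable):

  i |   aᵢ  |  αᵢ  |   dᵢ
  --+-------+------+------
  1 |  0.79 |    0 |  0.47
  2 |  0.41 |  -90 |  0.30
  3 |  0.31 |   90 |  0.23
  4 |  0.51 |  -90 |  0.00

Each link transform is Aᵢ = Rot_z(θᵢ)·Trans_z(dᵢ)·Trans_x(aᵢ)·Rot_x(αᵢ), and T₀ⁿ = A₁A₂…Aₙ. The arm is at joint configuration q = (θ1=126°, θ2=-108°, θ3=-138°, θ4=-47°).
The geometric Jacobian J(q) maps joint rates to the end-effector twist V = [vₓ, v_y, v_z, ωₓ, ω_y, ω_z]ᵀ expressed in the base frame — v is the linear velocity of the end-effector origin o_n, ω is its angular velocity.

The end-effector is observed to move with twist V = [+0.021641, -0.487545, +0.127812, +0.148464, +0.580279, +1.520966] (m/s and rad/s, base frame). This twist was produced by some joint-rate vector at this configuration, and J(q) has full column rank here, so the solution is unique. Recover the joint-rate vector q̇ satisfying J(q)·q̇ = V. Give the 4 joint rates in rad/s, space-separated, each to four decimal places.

0.8680 0.2970 0.5060 -0.4790

o_n = [-0.4952, 0.4788, 1.2102]
J₁: ẑ×o_n = [-0.4788, -0.4952, 0.0000], ω = ẑ
J2: z=[0.0000, 0.0000, 1.0000] o=[-0.4644, 0.6391, 0.4700] → [0.1604, -0.0308, 0.0000, 0.0000, 0.0000, 1.0000]
J3: z=[-0.3090, 0.9511, 0.0000] o=[-0.0744, 0.7658, 0.7700] → [0.4186, 0.1360, 0.4889, -0.3090, 0.9511, 0.0000]
J4: z=[-0.6364, -0.2068, -0.7431] o=[-0.3646, 0.9134, 0.9774] → [-0.3711, 0.2451, 0.2496, -0.6364, -0.2068, -0.7431]
q̇ = J⁺·V = [0.8680, 0.2970, 0.5060, -0.4790]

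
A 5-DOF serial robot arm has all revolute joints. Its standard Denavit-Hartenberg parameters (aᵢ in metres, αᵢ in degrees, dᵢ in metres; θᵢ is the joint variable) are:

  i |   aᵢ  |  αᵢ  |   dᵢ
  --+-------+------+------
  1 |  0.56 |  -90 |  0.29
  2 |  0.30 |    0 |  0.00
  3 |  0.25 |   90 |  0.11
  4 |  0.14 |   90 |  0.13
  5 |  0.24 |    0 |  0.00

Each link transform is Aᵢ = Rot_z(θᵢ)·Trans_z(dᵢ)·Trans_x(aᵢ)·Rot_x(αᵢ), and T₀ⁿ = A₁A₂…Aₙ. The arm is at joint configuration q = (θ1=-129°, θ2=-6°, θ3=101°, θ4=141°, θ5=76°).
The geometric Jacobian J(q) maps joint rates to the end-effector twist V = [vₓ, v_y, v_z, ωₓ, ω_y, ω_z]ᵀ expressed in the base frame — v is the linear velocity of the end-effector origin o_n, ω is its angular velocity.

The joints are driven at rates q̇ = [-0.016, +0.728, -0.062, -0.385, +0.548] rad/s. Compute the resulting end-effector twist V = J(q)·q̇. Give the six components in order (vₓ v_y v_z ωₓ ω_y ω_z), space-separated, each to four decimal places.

o_n = [-0.5801, -1.0892, 0.1940]
J₁: ẑ×o_n = [1.0892, -0.5801, 0.0000], ω = ẑ
J2: z=[0.7771, -0.6293, 0.0000] o=[-0.3524, -0.4352, 0.2900] → [0.0604, 0.0746, -0.6515, 0.7771, -0.6293, 0.0000]
J3: z=[0.7771, -0.6293, 0.0000] o=[-0.5402, -0.6671, 0.3214] → [0.0801, 0.0990, -0.3531, 0.7771, -0.6293, 0.0000]
J4: z=[-0.6269, -0.7742, -0.0872] o=[-0.4410, -0.7194, 0.0723] → [-0.1265, 0.0884, 0.1242, -0.6269, -0.7742, -0.0872]
J5: z=[0.6385, -0.4464, -0.6269] o=[-0.4600, -0.8828, 0.1694] → [-0.1404, 0.0595, -0.1853, 0.6385, -0.4464, -0.6269]
V = J·q̇ = [-0.0067, 0.0560, -0.6018, 1.1088, -0.3657, -0.3260]

-0.0067 0.0560 -0.6018 1.1088 -0.3657 -0.3260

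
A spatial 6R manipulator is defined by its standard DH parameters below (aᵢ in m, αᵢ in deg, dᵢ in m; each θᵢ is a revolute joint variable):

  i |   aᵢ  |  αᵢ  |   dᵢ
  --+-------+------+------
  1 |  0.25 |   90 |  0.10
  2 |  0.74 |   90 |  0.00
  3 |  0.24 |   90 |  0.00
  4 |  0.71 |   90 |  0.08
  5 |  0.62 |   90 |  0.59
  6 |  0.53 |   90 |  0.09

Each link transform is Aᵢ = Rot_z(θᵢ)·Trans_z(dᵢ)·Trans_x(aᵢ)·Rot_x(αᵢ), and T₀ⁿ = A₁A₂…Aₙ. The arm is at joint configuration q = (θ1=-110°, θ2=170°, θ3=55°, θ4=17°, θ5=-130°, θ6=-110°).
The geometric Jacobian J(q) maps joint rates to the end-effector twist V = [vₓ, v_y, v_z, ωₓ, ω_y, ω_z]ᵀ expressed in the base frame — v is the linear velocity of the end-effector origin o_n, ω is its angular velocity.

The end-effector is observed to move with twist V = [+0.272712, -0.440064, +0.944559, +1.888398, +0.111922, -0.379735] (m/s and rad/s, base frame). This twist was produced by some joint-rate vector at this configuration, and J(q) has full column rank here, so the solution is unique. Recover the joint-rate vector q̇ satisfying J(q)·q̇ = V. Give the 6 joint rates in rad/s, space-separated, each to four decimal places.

-0.7460 -0.7380 0.4670 0.8860 0.1220 0.5360

o_n = [-0.3506, 0.8306, 0.2779]
J₁: ẑ×o_n = [-0.8306, -0.3506, 0.0000], ω = ẑ
J2: z=[-0.9397, 0.3420, 0.0000] o=[-0.0855, -0.2349, 0.1000] → [0.0608, 0.1671, -0.9106, -0.9397, 0.3420, 0.0000]
J3: z=[-0.0594, -0.1632, 0.9848] o=[0.1637, 0.4499, 0.2285] → [-0.3830, -0.5036, -0.1065, -0.0594, -0.1632, 0.9848]
J4: z=[0.8149, 0.5619, 0.1422] o=[0.0254, 0.6445, 0.2524] → [-0.0122, -0.0742, 0.3629, 0.8149, 0.5619, 0.1422]
J5: z=[-0.1118, 0.3931, -0.9127] o=[-0.3132, 1.2062, 0.5358] → [-0.4442, 0.0053, 0.0567, -0.1118, 0.3931, -0.9127]
J6: z=[0.9595, -0.1964, -0.2021] o=[-0.5396, 0.8813, -0.2229] → [-0.1086, -0.5186, -0.0115, 0.9595, -0.1964, -0.2021]
q̇ = J⁺·V = [-0.7460, -0.7380, 0.4670, 0.8860, 0.1220, 0.5360]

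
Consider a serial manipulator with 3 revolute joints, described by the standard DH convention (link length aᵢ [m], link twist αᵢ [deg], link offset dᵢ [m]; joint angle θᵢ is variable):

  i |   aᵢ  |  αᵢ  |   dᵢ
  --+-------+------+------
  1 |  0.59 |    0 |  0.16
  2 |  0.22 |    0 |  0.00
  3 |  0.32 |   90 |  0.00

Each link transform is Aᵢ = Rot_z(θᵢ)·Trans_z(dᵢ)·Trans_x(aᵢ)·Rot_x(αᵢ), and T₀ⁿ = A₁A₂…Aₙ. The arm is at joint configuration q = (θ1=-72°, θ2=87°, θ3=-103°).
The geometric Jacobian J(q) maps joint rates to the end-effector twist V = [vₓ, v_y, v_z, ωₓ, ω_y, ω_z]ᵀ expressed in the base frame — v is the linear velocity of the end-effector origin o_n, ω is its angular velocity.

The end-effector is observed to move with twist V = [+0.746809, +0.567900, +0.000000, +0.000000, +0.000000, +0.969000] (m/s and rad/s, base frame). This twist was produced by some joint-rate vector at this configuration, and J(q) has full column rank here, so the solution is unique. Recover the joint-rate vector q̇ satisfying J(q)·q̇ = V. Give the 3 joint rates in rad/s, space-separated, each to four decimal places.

0.9610 0.8360 -0.8280

o_n = [0.4060, -0.8240, 0.1600]
J₁: ẑ×o_n = [0.8240, 0.4060, -0.0000], ω = ẑ
J2: z=[0.0000, 0.0000, 1.0000] o=[0.1823, -0.5611, 0.1600] → [0.2629, 0.2237, -0.0000, 0.0000, 0.0000, 1.0000]
J3: z=[0.0000, 0.0000, 1.0000] o=[0.3948, -0.5042, 0.1600] → [0.3198, 0.0112, -0.0000, 0.0000, 0.0000, 1.0000]
q̇ = J⁺·V = [0.9610, 0.8360, -0.8280]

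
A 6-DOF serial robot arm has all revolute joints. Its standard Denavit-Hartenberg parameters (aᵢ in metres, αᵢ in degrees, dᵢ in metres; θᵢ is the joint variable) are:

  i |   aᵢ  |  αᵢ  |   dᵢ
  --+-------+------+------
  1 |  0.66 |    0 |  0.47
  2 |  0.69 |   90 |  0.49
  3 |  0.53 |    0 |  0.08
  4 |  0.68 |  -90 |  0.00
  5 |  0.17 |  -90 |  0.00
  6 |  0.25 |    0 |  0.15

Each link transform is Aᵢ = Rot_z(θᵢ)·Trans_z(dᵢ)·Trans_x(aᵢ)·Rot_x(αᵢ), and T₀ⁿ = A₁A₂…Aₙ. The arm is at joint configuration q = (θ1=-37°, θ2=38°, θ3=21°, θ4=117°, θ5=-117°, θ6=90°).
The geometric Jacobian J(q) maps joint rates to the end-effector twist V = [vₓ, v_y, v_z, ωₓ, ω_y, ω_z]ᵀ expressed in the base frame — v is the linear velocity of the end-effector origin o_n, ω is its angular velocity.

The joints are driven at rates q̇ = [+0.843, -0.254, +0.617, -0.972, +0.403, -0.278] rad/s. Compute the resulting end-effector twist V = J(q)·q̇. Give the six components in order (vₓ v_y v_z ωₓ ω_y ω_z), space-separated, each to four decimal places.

o_n = [1.3370, -0.6827, 1.8285]
J₁: ẑ×o_n = [0.6827, 1.3370, -0.0000], ω = ẑ
J2: z=[0.0000, 0.0000, 1.0000] o=[0.5271, -0.3972, 0.4700] → [0.2855, 0.8099, -0.0000, 0.0000, 0.0000, 1.0000]
J3: z=[0.0175, -0.9998, 0.0000] o=[1.2170, -0.3852, 0.9600] → [-0.8684, -0.0152, 0.1148, 0.0175, -0.9998, 0.0000]
J4: z=[0.0175, -0.9998, 0.0000] o=[1.7131, -0.4565, 1.1499] → [-0.6785, -0.0118, -0.3800, 0.0175, -0.9998, 0.0000]
J5: z=[-0.6690, -0.0117, -0.7431] o=[1.2079, -0.4653, 1.6049] → [-0.1641, 0.0536, 0.1469, -0.6690, -0.0117, -0.7431]
J6: z=[-0.6541, -0.4655, 0.5962] o=[1.2678, -0.6158, 1.5533] → [-0.0882, 0.2212, 0.0759, -0.6541, -0.4655, 0.5962]
V = J·q̇ = [0.5851, 0.8836, 0.4783, -0.0940, 0.4796, 0.1238]

0.5851 0.8836 0.4783 -0.0940 0.4796 0.1238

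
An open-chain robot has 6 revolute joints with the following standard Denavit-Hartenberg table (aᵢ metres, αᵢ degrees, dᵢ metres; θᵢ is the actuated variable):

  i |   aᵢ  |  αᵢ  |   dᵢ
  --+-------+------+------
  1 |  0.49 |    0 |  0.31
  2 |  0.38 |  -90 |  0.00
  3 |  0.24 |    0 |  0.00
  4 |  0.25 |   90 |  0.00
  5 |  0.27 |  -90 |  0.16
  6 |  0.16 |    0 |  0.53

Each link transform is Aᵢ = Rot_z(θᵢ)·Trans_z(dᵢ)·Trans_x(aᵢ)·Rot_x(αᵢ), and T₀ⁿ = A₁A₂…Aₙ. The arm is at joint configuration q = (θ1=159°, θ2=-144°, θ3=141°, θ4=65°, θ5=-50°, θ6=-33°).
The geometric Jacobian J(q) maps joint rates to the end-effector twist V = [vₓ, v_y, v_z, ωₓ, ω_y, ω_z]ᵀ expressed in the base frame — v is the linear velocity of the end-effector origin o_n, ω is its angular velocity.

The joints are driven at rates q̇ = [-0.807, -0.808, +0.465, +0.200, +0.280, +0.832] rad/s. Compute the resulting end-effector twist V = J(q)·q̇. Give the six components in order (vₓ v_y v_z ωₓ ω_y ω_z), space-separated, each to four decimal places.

o_n = [-1.1783, 0.0146, 0.3383]
J₁: ẑ×o_n = [-0.0146, -1.1783, 0.0000], ω = ẑ
J2: z=[0.0000, 0.0000, 1.0000] o=[-0.4575, 0.1756, 0.3100] → [0.1610, -0.7209, 0.0000, 0.0000, 0.0000, 1.0000]
J3: z=[-0.2588, 0.9659, 0.0000] o=[-0.0904, 0.2740, 0.3100] → [0.0273, 0.0073, 1.1180, -0.2588, 0.9659, 0.0000]
J4: z=[-0.2588, 0.9659, 0.0000] o=[-0.2706, 0.2257, 0.1590] → [0.1732, 0.0464, 0.9315, -0.2588, 0.9659, 0.0000]
J5: z=[-0.4234, -0.1135, -0.8988] o=[-0.4876, 0.1675, 0.2686] → [-0.1454, 0.6503, -0.0136, -0.4234, -0.1135, -0.8988]
J6: z=[-0.8314, 0.4427, 0.3358] o=[-0.6525, -0.0908, 0.2008] → [0.0255, -0.0623, 0.1452, -0.8314, 0.4427, 0.3358]
V = J·q̇ = [-0.0905, 1.6763, 0.8231, -0.9824, 0.9789, -1.5873]

-0.0905 1.6763 0.8231 -0.9824 0.9789 -1.5873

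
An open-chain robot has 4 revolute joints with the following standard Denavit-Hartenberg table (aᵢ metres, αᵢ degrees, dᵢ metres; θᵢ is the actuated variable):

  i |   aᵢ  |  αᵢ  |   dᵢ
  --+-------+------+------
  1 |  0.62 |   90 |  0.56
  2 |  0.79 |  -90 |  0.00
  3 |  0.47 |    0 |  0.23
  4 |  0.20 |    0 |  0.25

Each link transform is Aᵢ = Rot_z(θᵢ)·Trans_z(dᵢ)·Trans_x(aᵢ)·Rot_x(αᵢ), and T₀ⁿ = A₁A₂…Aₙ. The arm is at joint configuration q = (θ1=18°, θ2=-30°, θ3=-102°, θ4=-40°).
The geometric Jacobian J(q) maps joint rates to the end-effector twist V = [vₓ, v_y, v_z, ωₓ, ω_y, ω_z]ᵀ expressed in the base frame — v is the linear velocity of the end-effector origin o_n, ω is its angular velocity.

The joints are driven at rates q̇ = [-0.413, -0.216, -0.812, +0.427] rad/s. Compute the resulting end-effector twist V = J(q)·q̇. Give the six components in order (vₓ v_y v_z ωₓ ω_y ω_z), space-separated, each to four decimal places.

o_n = [1.4384, -0.1455, 0.7084]
J₁: ẑ×o_n = [0.1455, 1.4384, -0.0000], ω = ẑ
J2: z=[0.3090, -0.9511, 0.0000] o=[0.5897, 0.1916, 0.5600] → [-0.1411, -0.0458, 0.7030, 0.3090, -0.9511, 0.0000]
J3: z=[0.4755, 0.1545, 0.8660] o=[1.2403, 0.4030, 0.1650] → [0.5590, -0.0868, -0.2914, 0.4755, 0.1545, 0.8660]
J4: z=[0.4755, 0.1545, 0.8660] o=[1.4113, -0.0248, 0.4130] → [0.1501, -0.1169, -0.0616, 0.4755, 0.1545, 0.8660]
V = J·q̇ = [-0.4194, -0.5636, 0.0585, -0.2498, 0.1459, -0.7464]

-0.4194 -0.5636 0.0585 -0.2498 0.1459 -0.7464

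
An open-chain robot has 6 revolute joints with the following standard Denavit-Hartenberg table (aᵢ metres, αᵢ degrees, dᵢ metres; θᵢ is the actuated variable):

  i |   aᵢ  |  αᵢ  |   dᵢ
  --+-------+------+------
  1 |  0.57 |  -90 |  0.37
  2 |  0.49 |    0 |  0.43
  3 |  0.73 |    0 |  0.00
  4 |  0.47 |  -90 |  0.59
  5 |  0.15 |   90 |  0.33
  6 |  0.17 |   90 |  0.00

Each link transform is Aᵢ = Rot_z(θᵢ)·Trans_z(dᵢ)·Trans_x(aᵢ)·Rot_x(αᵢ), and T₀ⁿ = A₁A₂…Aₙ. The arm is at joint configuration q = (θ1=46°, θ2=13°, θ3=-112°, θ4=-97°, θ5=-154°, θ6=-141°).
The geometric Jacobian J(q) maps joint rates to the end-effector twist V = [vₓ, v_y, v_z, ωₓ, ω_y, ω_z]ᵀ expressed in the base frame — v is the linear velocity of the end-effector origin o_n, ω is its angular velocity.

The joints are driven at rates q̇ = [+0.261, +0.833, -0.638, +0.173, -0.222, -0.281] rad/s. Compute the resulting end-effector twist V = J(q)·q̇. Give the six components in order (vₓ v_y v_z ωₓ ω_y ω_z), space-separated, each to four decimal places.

-0.2233 -0.0918 -0.1635 -0.4861 0.3899 0.0136

o_n = [-0.4369, 1.0272, 1.0700]
J₁: ẑ×o_n = [-1.0272, -0.4369, 0.0000], ω = ẑ
J2: z=[-0.7193, 0.6947, 0.0000] o=[0.3960, 0.4100, 0.3700] → [0.4863, 0.5036, 0.1346, -0.7193, 0.6947, 0.0000]
J3: z=[-0.7193, 0.6947, 0.0000] o=[0.4183, 1.0522, 0.2598] → [0.5629, 0.5829, 0.6120, -0.7193, 0.6947, 0.0000]
J4: z=[-0.7193, 0.6947, 0.0000] o=[0.3390, 0.9700, 0.9808] → [0.0620, 0.0642, 0.4978, -0.7193, 0.6947, 0.0000]
J5: z=[-0.1915, -0.1983, 0.9613] o=[-0.3993, 1.0549, 0.8512] → [-0.0168, 0.0057, -0.0022, -0.1915, -0.1983, 0.9613]
J6: z=[0.9393, -0.3212, 0.1208] o=[-0.4197, 1.1283, 1.2056] → [0.0558, 0.1253, -0.1005, 0.9393, -0.3212, 0.1208]
V = J·q̇ = [-0.2233, -0.0918, -0.1635, -0.4861, 0.3899, 0.0136]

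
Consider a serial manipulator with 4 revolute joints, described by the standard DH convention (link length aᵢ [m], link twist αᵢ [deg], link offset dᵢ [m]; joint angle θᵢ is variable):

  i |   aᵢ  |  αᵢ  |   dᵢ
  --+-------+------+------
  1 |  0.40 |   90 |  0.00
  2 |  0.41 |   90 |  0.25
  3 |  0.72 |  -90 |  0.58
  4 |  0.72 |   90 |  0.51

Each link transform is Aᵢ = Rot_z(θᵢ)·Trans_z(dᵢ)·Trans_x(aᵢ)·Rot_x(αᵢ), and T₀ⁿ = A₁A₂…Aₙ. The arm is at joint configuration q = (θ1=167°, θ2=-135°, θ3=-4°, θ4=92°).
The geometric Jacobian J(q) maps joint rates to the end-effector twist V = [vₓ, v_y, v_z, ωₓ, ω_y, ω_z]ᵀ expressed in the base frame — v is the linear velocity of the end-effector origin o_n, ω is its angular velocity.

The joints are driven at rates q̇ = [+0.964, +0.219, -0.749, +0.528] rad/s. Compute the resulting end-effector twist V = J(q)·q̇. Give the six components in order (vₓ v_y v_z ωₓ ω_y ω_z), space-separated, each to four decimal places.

o_n = [0.4585, 0.6231, -0.9039]
J₁: ẑ×o_n = [-0.6231, 0.4585, 0.0000], ω = ẑ
J2: z=[0.2250, 0.9744, 0.0000] o=[-0.3897, 0.0900, 0.0000] → [-0.8807, 0.2033, -0.7065, 0.2250, 0.9744, 0.0000]
J3: z=[0.6890, -0.1591, 0.7071] o=[-0.0510, 0.2684, -0.2899] → [-0.1532, 0.7833, 0.3255, 0.6890, -0.1591, 0.7071]
J4: z=[0.2725, 0.9609, -0.0493] o=[0.8321, 0.0129, -0.3877] → [-0.4660, 0.1591, 0.5253, 0.2725, 0.9609, -0.0493]
V = J·q̇ = [-0.9249, -0.0162, -0.1211, -0.3229, 0.8399, 0.4083]

-0.9249 -0.0162 -0.1211 -0.3229 0.8399 0.4083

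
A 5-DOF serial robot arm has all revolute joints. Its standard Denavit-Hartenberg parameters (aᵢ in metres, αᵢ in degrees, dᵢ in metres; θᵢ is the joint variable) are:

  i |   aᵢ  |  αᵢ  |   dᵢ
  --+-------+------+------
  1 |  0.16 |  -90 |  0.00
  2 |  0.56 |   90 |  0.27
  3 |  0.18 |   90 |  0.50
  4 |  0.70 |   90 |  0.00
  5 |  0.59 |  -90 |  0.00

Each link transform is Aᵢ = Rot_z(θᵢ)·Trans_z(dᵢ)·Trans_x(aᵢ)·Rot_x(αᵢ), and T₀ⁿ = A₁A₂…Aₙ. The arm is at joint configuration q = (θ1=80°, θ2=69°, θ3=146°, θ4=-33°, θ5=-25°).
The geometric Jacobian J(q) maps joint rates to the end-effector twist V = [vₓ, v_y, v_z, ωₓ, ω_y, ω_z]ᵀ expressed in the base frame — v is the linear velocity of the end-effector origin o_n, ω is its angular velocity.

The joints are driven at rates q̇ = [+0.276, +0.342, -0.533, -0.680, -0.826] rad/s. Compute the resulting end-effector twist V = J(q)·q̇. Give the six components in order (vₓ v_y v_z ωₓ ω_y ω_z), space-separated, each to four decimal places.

0.0930 -0.4250 -0.5775 -0.0503 -0.1138 1.0364

o_n = [-0.7684, -0.0792, 0.4863]
J₁: ẑ×o_n = [0.0792, -0.7684, 0.0000], ω = ẑ
J2: z=[-0.9848, 0.1736, 0.0000] o=[0.0278, 0.1576, 0.0000] → [0.0845, 0.4790, 0.3714, -0.9848, 0.1736, 0.0000]
J3: z=[0.1621, 0.9194, 0.3584] o=[-0.2033, 0.4021, -0.5228] → [1.1003, -0.3661, 0.4416, 0.1621, 0.9194, 0.3584]
J4: z=[-0.7816, 0.3413, -0.5221] o=[-0.2306, 0.8266, -0.2043] → [-0.2372, 0.8206, 0.8916, -0.7816, 0.3413, -0.5221]
J5: z=[0.1921, -0.6646, -0.7221] o=[-0.6460, 0.3613, 0.1134] → [-0.5659, 0.0168, -0.1660, 0.1921, -0.6646, -0.7221]
V = J·q̇ = [0.0930, -0.4250, -0.5775, -0.0503, -0.1138, 1.0364]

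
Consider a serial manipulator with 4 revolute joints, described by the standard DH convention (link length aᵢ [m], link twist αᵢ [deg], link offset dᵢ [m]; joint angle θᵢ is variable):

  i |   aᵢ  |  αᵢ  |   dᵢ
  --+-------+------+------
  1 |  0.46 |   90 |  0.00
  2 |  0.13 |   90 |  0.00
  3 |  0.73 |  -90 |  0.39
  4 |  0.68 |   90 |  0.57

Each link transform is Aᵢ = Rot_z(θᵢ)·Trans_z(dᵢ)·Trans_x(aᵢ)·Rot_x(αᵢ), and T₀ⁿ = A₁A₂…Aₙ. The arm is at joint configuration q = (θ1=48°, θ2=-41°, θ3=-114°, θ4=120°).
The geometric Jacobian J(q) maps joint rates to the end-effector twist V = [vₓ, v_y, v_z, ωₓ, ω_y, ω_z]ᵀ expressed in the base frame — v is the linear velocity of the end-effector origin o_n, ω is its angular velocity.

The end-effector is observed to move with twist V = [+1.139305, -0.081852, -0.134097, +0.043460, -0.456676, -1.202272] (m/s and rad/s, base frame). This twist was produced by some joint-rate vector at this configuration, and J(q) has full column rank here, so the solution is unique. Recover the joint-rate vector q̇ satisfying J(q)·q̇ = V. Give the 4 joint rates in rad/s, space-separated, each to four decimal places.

-0.5710 0.4180 0.6800 0.1970

o_n = [0.2066, 1.1083, -0.1727]
J₁: ẑ×o_n = [-1.1083, 0.2066, 0.0000], ω = ẑ
J2: z=[0.7431, -0.6691, 0.0000] o=[0.3078, 0.3418, 0.0000] → [0.1156, 0.1284, 0.5019, 0.7431, -0.6691, 0.0000]
J3: z=[-0.4390, -0.4875, -0.7547] o=[0.3734, 0.4148, -0.0853] → [0.5661, 0.0876, -0.3858, -0.4390, -0.4875, -0.7547]
J4: z=[0.1591, 0.7845, -0.5993] o=[-0.4433, 0.5043, -0.1848] → [0.3715, -0.3914, -0.4137, 0.1591, 0.7845, -0.5993]
q̇ = J⁺·V = [-0.5710, 0.4180, 0.6800, 0.1970]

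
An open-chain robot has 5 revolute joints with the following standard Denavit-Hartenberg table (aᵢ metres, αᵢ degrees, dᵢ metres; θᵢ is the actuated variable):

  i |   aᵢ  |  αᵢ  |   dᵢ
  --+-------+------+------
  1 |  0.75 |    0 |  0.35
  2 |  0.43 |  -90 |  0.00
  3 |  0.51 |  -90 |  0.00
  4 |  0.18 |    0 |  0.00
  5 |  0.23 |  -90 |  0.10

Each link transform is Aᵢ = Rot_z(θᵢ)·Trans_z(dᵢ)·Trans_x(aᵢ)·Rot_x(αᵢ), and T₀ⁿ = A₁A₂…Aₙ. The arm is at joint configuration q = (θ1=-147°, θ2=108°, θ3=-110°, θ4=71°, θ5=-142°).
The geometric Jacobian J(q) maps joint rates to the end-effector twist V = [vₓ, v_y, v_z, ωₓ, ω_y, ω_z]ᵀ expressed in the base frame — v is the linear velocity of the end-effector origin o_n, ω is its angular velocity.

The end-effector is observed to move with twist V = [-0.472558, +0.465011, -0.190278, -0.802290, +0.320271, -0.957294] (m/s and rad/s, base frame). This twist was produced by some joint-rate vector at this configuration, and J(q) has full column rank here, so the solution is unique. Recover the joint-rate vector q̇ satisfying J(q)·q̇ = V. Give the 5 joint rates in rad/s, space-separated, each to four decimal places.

-0.8200 0.1630 -0.2560 -0.1340 -0.7440

o_n = [-0.3631, -0.5630, 0.9889]
J₁: ẑ×o_n = [0.5630, -0.3631, 0.0000], ω = ẑ
J2: z=[0.0000, 0.0000, 1.0000] o=[-0.6290, -0.4085, 0.3500] → [0.1545, 0.2659, -0.0000, 0.0000, 0.0000, 1.0000]
J3: z=[0.6293, 0.7771, 0.0000] o=[-0.2948, -0.6791, 0.3500] → [0.4965, -0.4021, 0.1261, 0.6293, 0.7771, 0.0000]
J4: z=[0.7303, -0.5914, 0.3420] o=[-0.4304, -0.5693, 0.8292] → [-0.0966, -0.0936, 0.0444, 0.7303, -0.5914, 0.3420]
J5: z=[0.7303, -0.5914, 0.3420] o=[-0.5531, -0.6890, 0.8843] → [-0.1049, -0.0114, 0.2044, 0.7303, -0.5914, 0.3420]
q̇ = J⁺·V = [-0.8200, 0.1630, -0.2560, -0.1340, -0.7440]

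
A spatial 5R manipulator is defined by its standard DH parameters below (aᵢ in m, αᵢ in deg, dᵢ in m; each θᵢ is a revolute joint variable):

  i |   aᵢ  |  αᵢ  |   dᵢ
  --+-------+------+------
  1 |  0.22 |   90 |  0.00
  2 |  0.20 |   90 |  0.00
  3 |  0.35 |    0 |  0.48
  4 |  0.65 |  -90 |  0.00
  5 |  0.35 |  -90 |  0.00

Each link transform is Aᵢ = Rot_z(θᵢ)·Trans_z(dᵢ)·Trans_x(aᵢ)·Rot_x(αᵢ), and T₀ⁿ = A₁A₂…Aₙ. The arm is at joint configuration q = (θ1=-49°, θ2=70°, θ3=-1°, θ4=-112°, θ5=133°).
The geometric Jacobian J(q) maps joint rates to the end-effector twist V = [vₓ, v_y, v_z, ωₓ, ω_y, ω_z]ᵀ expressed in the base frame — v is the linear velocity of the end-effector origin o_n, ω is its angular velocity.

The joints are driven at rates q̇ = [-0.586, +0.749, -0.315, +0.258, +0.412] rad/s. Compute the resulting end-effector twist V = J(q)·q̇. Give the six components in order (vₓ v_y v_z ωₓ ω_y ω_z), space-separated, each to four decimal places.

o_n = [0.6601, -0.1730, 0.2891]
J₁: ẑ×o_n = [0.1730, 0.6601, -0.0000], ω = ẑ
J2: z=[-0.7547, -0.6561, 0.0000] o=[0.1443, -0.1660, 0.0000] → [-0.1897, 0.2182, 0.3436, -0.7547, -0.6561, 0.0000]
J3: z=[0.6165, -0.7092, -0.3420] o=[0.1892, -0.2177, 0.1879] → [-0.0565, -0.2235, 0.3615, 0.6165, -0.7092, -0.3420]
J4: z=[0.6165, -0.7092, -0.3420] o=[0.5683, -0.6444, 0.3526] → [0.2062, 0.0077, 0.3558, 0.6165, -0.7092, -0.3420]
J5: z=[0.5014, 0.0187, 0.8650] o=[0.9628, -0.1863, 0.1140] → [-0.0082, -0.3497, 0.0123, 0.5014, 0.0187, 0.8650]
V = J·q̇ = [-0.1758, -0.2951, 0.2404, -0.3938, -0.4432, -0.2101]

-0.1758 -0.2951 0.2404 -0.3938 -0.4432 -0.2101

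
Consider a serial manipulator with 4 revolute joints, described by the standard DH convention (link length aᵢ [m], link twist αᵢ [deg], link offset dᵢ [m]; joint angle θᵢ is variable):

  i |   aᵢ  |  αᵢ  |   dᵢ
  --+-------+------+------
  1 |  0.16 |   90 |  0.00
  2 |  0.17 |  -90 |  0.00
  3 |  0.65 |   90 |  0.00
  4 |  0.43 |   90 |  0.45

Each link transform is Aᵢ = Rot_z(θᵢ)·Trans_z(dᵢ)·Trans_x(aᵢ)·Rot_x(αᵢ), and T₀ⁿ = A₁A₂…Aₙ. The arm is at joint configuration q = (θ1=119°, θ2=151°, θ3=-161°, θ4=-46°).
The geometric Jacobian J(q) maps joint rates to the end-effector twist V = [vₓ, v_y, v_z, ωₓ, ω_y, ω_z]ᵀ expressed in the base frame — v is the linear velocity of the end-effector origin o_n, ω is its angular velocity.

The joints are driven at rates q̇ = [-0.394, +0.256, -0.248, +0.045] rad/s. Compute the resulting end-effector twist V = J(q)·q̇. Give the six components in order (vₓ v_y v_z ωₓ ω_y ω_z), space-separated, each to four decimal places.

0.1163 0.1386 0.2299 0.1222 0.2198 -0.1842

o_n = [-0.6227, 0.8828, -0.1530]
J₁: ẑ×o_n = [-0.8828, -0.6227, 0.0000], ω = ẑ
J2: z=[0.8746, 0.4848, 0.0000] o=[-0.0776, 0.1399, 0.0000] → [-0.0742, 0.1338, 0.9140, 0.8746, 0.4848, 0.0000]
J3: z=[0.2350, -0.4240, -0.8746] o=[-0.0055, 0.0099, 0.0824] → [0.8632, 0.5951, -0.0565, 0.2350, -0.4240, -0.8746]
J4: z=[-0.9650, -0.2094, -0.1578] o=[-0.0810, 0.5826, -0.2155] → [0.0343, 0.1459, -0.4030, -0.9650, -0.2094, -0.1578]
V = J·q̇ = [0.1163, 0.1386, 0.2299, 0.1222, 0.2198, -0.1842]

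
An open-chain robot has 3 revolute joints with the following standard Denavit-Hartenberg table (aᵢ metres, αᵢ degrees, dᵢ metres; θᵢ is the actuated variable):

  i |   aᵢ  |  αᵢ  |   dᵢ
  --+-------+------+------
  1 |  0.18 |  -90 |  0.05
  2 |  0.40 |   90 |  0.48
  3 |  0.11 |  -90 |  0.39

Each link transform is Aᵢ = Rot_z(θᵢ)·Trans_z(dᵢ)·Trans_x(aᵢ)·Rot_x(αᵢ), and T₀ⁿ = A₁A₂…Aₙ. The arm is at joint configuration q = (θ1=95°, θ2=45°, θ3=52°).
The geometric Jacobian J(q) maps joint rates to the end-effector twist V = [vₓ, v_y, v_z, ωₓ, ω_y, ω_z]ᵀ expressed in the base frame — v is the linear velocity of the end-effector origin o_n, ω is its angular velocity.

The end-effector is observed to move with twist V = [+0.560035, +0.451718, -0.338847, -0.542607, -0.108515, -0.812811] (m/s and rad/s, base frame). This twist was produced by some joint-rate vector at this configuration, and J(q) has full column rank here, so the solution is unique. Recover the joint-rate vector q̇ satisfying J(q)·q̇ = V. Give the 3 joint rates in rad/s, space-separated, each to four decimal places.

o_n = [-0.6331, 0.7341, -0.0050]
J₁: ẑ×o_n = [-0.7341, -0.6331, 0.0000], ω = ẑ
J2: z=[-0.9962, -0.0872, 0.0000] o=[-0.0157, 0.1793, 0.0500] → [0.0048, -0.0547, -0.6065, -0.9962, -0.0872, 0.0000]
J3: z=[-0.0616, 0.7044, 0.7071] o=[-0.5185, 0.4192, -0.2328] → [-0.0621, -0.0670, 0.0613, -0.0616, 0.7044, 0.7071]
q̇ = J⁺·V = [-0.7520, 0.5500, -0.0860]

-0.7520 0.5500 -0.0860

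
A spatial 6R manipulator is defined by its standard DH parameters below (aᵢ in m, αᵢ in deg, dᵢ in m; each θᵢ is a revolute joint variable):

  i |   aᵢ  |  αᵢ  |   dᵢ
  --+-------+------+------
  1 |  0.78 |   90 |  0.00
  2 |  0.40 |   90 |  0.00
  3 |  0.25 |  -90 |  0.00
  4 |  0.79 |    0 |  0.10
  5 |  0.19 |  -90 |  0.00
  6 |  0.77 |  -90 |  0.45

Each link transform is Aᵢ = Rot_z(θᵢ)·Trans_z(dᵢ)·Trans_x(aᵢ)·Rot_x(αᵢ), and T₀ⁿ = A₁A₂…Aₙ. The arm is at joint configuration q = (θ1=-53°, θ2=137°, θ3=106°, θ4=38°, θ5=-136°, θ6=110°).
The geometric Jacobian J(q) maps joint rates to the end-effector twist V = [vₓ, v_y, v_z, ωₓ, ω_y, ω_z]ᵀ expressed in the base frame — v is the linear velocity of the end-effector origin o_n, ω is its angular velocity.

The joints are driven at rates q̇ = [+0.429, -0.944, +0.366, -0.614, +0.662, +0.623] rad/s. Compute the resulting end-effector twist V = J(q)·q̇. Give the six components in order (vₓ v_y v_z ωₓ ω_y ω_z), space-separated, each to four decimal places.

o_n = [-1.1701, -0.8546, 0.0688]
J₁: ẑ×o_n = [0.8546, -1.1701, 0.0000], ω = ẑ
J2: z=[-0.7986, -0.6018, 0.0000] o=[0.4694, -0.6229, 0.0000] → [-0.0414, 0.0550, -0.8017, -0.7986, -0.6018, 0.0000]
J3: z=[0.4104, -0.5447, 0.7314] o=[0.2934, -0.3893, 0.2728] → [0.4514, -0.9866, -0.9881, 0.4104, -0.5447, 0.7314]
J4: z=[0.6432, -0.3956, -0.6556] o=[0.1318, -0.5742, 0.2258] → [-0.1217, 0.9544, -0.6953, 0.6432, -0.3956, -0.6556]
J5: z=[0.6432, -0.3956, -0.6556] o=[-0.4059, -0.8092, -0.3125] → [-0.1806, 0.2557, -0.3315, 0.6432, -0.3956, -0.6556]
J6: z=[-0.5830, -0.8081, -0.0844] o=[-0.3116, -0.8921, -0.1699] → [-0.1898, 0.2116, -0.7156, -0.5830, -0.8081, -0.0844]
V = J·q̇ = [0.4079, -1.1999, 0.1568, 0.5718, -0.1537, 0.6126]

0.4079 -1.1999 0.1568 0.5718 -0.1537 0.6126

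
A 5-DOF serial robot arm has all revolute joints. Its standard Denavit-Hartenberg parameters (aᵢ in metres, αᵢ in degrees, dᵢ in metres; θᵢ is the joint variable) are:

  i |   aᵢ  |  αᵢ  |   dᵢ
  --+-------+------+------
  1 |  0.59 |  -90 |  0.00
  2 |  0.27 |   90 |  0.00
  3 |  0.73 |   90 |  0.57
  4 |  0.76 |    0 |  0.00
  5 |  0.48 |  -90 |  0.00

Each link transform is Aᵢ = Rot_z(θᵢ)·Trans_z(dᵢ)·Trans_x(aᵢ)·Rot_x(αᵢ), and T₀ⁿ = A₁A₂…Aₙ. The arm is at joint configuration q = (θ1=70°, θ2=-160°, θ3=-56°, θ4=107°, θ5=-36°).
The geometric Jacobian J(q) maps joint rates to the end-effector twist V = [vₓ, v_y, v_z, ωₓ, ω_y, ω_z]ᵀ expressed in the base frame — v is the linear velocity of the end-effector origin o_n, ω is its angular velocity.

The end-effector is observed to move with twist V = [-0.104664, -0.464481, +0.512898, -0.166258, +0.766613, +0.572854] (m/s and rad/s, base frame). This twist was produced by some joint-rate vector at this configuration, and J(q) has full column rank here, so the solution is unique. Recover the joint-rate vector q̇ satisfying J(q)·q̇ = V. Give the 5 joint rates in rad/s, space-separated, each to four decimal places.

-0.2030 0.6600 -0.9560 0.0130 0.4190

o_n = [0.3082, -0.7628, -1.4257]
J₁: ẑ×o_n = [0.7628, 0.3082, -0.0000], ω = ẑ
J2: z=[-0.9397, 0.3420, 0.0000] o=[0.2018, 0.5544, 0.0000] → [-0.4876, -1.3397, 1.2014, -0.9397, 0.3420, 0.0000]
J3: z=[-0.1170, -0.3214, -0.9397] o=[0.1150, 0.3160, 0.0923] → [-0.5259, -0.3591, 0.1883, -0.1170, -0.3214, -0.9397]
J4: z=[0.7919, 0.5408, -0.2835] o=[0.4858, -0.4346, -0.3037] → [-0.6999, 0.9389, -0.1638, 0.7919, 0.5408, -0.2835]
J5: z=[0.7919, 0.5408, -0.2835] o=[0.2677, -0.4955, -1.0291] → [-0.2903, 0.3026, -0.2336, 0.7919, 0.5408, -0.2835]
q̇ = J⁺·V = [-0.2030, 0.6600, -0.9560, 0.0130, 0.4190]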